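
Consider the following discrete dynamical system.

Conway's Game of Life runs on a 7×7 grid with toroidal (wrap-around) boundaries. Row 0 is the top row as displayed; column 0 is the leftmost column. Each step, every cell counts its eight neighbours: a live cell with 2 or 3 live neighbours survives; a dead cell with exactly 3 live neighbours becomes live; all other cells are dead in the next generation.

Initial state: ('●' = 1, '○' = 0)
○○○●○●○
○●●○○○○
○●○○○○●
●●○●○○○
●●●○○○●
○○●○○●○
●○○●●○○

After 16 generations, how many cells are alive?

k=0  ○○○●○●○
○●●○○○○
○●○○○○●
●●○●○○○
●●●○○○●
○○●○○●○
●○○●●○○
k=1  ○●○●○○○
●●●○○○○
○○○○○○○
○○○○○○○
○○○●○○●
○○●○●●○
○○●●○●●
k=2  ○○○●●○●
●●●○○○○
○●○○○○○
○○○○○○○
○○○●●●○
○○●○○○○
○●○○○●●
k=3  ○○○●●○●
●●●●○○○
●●●○○○○
○○○○●○○
○○○●●○○
○○●●○○●
●○●●●●●
k=4  ○○○○○○○
○○○○●○●
●○○○○○○
○●●○●○○
○○●○●●○
●●○○○○●
●●○○○○○
k=5  ●○○○○○○
○○○○○○○
●●○●○●○
○●●○●●○
○○●○●●●
○○●○○●●
○●○○○○●
k=6  ●○○○○○○
●●○○○○●
●●○●○●●
○○○○○○○
●○●○○○○
○●●●●○○
○●○○○●●
k=7  ○○○○○●○
○○●○○●○
○●●○○●○
○○●○○○○
○○●○○○○
○○○●●●●
○●○●●●●
k=8  ○○●●○○○
○●●○●●●
○●●●○○○
○○●●○○○
○○●○●●○
●○○○○○●
●○●●○○○
k=9  ●○○○○●●
●○○○●●○
●○○○○●○
○○○○○○○
○●●○●●●
●○●○●●●
●○●●○○●
k=10  ○○○●○○○
●●○○●○○
○○○○●●○
●●○○●○○
○●●○●○○
○○○○○○○
○○●●○○○
k=11  ○●○●●○○
○○○●●●○
○○○●●●●
●●●○●○○
●●●●○○○
○●○○○○○
○○●●○○○
k=12  ○○○○○●○
○○○○○○●
●●○○○○●
○○○○○○○
○○○●○○○
●○○○○○○
○●○●●○○
k=13  ○○○○●●○
○○○○○●●
●○○○○○●
●○○○○○○
○○○○○○○
○○●●●○○
○○○○●○○
k=14  ○○○○●○●
●○○○●○○
●○○○○●○
●○○○○○●
○○○●○○○
○○○●●○○
○○○○○○○
k=15  ○○○○○●○
●○○○●○○
●●○○○●○
●○○○○○●
○○○●●○○
○○○●●○○
○○○●●●○
k=16  ○○○●○●●
●●○○●●○
○●○○○●○
●●○○●●●
○○○●●●○
○○●○○○○
○○○●○●○

20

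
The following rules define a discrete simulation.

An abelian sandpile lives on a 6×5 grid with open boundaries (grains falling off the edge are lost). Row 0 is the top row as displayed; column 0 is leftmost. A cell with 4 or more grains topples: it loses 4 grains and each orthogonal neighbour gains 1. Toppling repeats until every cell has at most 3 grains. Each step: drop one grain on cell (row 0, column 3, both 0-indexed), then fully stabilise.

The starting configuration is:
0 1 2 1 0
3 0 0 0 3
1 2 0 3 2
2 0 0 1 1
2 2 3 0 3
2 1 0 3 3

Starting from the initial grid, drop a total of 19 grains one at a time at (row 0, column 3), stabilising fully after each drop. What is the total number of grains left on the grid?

50

gen 0: 0 1 2 1 0
3 0 0 0 3
1 2 0 3 2
2 0 0 1 1
2 2 3 0 3
2 1 0 3 3
gen 1: 0 1 2 2 0
3 0 0 0 3
1 2 0 3 2
2 0 0 1 1
2 2 3 0 3
2 1 0 3 3
gen 2: 0 1 2 3 0
3 0 0 0 3
1 2 0 3 2
2 0 0 1 1
2 2 3 0 3
2 1 0 3 3
gen 3: 0 1 3 0 1
3 0 0 1 3
1 2 0 3 2
2 0 0 1 1
2 2 3 0 3
2 1 0 3 3
gen 4: 0 1 3 1 1
3 0 0 1 3
1 2 0 3 2
2 0 0 1 1
2 2 3 0 3
2 1 0 3 3
gen 5: 0 1 3 2 1
3 0 0 1 3
1 2 0 3 2
2 0 0 1 1
2 2 3 0 3
2 1 0 3 3
gen 6: 0 1 3 3 1
3 0 0 1 3
1 2 0 3 2
2 0 0 1 1
2 2 3 0 3
2 1 0 3 3
gen 7: 0 2 0 1 2
3 0 1 2 3
1 2 0 3 2
2 0 0 1 1
2 2 3 0 3
2 1 0 3 3
gen 8: 0 2 0 2 2
3 0 1 2 3
1 2 0 3 2
2 0 0 1 1
2 2 3 0 3
2 1 0 3 3
gen 9: 0 2 0 3 2
3 0 1 2 3
1 2 0 3 2
2 0 0 1 1
2 2 3 0 3
2 1 0 3 3
gen 10: 0 2 1 0 3
3 0 1 3 3
1 2 0 3 2
2 0 0 1 1
2 2 3 0 3
2 1 0 3 3
gen 11: 0 2 1 1 3
3 0 1 3 3
1 2 0 3 2
2 0 0 1 1
2 2 3 0 3
2 1 0 3 3
gen 12: 0 2 1 2 3
3 0 1 3 3
1 2 0 3 2
2 0 0 1 1
2 2 3 0 3
2 1 0 3 3
gen 13: 0 2 1 3 3
3 0 1 3 3
1 2 0 3 2
2 0 0 1 1
2 2 3 0 3
2 1 0 3 3
gen 14: 0 2 2 2 1
3 0 2 2 2
1 2 1 1 0
2 0 0 2 2
2 2 3 0 3
2 1 0 3 3
gen 15: 0 2 2 3 1
3 0 2 2 2
1 2 1 1 0
2 0 0 2 2
2 2 3 0 3
2 1 0 3 3
gen 16: 0 2 3 0 2
3 0 2 3 2
1 2 1 1 0
2 0 0 2 2
2 2 3 0 3
2 1 0 3 3
gen 17: 0 2 3 1 2
3 0 2 3 2
1 2 1 1 0
2 0 0 2 2
2 2 3 0 3
2 1 0 3 3
gen 18: 0 2 3 2 2
3 0 2 3 2
1 2 1 1 0
2 0 0 2 2
2 2 3 0 3
2 1 0 3 3
gen 19: 0 2 3 3 2
3 0 2 3 2
1 2 1 1 0
2 0 0 2 2
2 2 3 0 3
2 1 0 3 3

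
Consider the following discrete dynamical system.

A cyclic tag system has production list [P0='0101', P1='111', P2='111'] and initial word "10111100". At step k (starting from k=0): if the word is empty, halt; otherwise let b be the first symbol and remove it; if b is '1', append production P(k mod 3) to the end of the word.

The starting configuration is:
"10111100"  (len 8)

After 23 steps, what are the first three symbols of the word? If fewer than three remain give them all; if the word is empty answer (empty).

110

[0] "10111100"  (len 8)
[1] "01111000101"  (len 11)
[2] "1111000101"  (len 10)
[3] "111000101111"  (len 12)
[4] "110001011110101"  (len 15)
[5] "10001011110101111"  (len 17)
[6] "0001011110101111111"  (len 19)
[7] "001011110101111111"  (len 18)
[8] "01011110101111111"  (len 17)
[9] "1011110101111111"  (len 16)
[10] "0111101011111110101"  (len 19)
[11] "111101011111110101"  (len 18)
[12] "11101011111110101111"  (len 20)
[13] "11010111111101011110101"  (len 23)
[14] "1010111111101011110101111"  (len 25)
[15] "010111111101011110101111111"  (len 27)
[16] "10111111101011110101111111"  (len 26)
[17] "0111111101011110101111111111"  (len 28)
[18] "111111101011110101111111111"  (len 27)
[19] "111111010111101011111111110101"  (len 30)
[20] "11111010111101011111111110101111"  (len 32)
[21] "1111010111101011111111110101111111"  (len 34)
[22] "1110101111010111111111101011111110101"  (len 37)
[23] "110101111010111111111101011111110101111"  (len 39)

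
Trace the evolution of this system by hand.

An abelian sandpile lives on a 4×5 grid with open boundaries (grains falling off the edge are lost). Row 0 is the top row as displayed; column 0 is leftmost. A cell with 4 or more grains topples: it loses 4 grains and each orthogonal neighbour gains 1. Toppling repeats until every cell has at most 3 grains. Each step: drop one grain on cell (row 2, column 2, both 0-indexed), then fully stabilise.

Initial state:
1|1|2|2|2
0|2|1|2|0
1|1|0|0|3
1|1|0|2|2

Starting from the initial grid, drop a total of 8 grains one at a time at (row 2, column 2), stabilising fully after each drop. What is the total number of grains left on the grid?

0) 1|1|2|2|2
0|2|1|2|0
1|1|0|0|3
1|1|0|2|2
1) 1|1|2|2|2
0|2|1|2|0
1|1|1|0|3
1|1|0|2|2
2) 1|1|2|2|2
0|2|1|2|0
1|1|2|0|3
1|1|0|2|2
3) 1|1|2|2|2
0|2|1|2|0
1|1|3|0|3
1|1|0|2|2
4) 1|1|2|2|2
0|2|2|2|0
1|2|0|1|3
1|1|1|2|2
5) 1|1|2|2|2
0|2|2|2|0
1|2|1|1|3
1|1|1|2|2
6) 1|1|2|2|2
0|2|2|2|0
1|2|2|1|3
1|1|1|2|2
7) 1|1|2|2|2
0|2|2|2|0
1|2|3|1|3
1|1|1|2|2
8) 1|1|2|2|2
0|2|3|2|0
1|3|0|2|3
1|1|2|2|2

32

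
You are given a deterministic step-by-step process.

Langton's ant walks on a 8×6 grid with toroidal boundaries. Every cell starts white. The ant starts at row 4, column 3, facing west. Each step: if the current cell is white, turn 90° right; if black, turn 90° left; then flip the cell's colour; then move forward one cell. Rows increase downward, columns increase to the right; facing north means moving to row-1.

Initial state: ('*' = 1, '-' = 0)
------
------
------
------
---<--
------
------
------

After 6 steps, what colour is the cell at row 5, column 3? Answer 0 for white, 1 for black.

gen 0: ------
------
------
------
---<--
------
------
------
gen 1: ------
------
------
---^--
---*--
------
------
------
gen 2: ------
------
------
---*>-
---*--
------
------
------
gen 3: ------
------
------
---**-
---*v-
------
------
------
gen 4: ------
------
------
---**-
---<*-
------
------
------
gen 5: ------
------
------
---**-
----*-
---v--
------
------
gen 6: ------
------
------
---**-
----*-
--<*--
------
------

1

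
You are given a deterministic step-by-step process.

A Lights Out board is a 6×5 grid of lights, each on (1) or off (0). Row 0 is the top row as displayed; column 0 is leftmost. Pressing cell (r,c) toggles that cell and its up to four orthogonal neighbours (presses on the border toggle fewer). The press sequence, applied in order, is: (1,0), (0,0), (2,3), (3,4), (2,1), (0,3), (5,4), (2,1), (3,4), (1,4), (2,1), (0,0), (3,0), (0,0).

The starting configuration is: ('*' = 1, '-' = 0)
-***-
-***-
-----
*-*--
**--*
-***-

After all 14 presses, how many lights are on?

12

[0] -***-
-***-
-----
*-*--
**--*
-***-
[1] ****-
*-**-
*----
*-*--
**--*
-***-
[2] --**-
--**-
*----
*-*--
**--*
-***-
[3] --**-
--*--
*-***
*-**-
**--*
-***-
[4] --**-
--*--
*-**-
*-*-*
**---
-***-
[5] --**-
-**--
-*-*-
***-*
**---
-***-
[6] ----*
-***-
-*-*-
***-*
**---
-***-
[7] ----*
-***-
-*-*-
***-*
**--*
-**-*
[8] ----*
--**-
*-**-
*-*-*
**--*
-**-*
[9] ----*
--**-
*-***
*-**-
**---
-**-*
[10] -----
--*-*
*-**-
*-**-
**---
-**-*
[11] -----
-**-*
-*-*-
****-
**---
-**-*
[12] **---
***-*
-*-*-
****-
**---
-**-*
[13] **---
***-*
**-*-
--**-
-*---
-**-*
[14] -----
-**-*
**-*-
--**-
-*---
-**-*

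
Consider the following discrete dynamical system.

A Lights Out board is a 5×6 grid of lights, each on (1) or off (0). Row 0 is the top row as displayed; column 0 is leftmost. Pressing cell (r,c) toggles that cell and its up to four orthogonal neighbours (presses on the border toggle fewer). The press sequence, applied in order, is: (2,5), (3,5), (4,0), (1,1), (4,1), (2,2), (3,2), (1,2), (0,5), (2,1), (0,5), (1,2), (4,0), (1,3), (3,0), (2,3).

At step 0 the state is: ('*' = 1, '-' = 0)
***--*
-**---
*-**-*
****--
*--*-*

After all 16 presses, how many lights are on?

19

gen 0: ***--*
-**---
*-**-*
****--
*--*-*
gen 1: ***--*
-**--*
*-***-
****-*
*--*-*
gen 2: ***--*
-**--*
*-****
*****-
*--*--
gen 3: ***--*
-**--*
*-****
-****-
-*-*--
gen 4: *-*--*
*----*
******
-****-
-*-*--
gen 5: *-*--*
*----*
******
--***-
*-**--
gen 6: *-*--*
*-*--*
*---**
---**-
*-**--
gen 7: *-*--*
*-*--*
*-*-**
-**-*-
*--*--
gen 8: *----*
**-*-*
*---**
-**-*-
*--*--
gen 9: *---*-
**-*--
*---**
-**-*-
*--*--
gen 10: *---*-
*--*--
-**-**
--*-*-
*--*--
gen 11: *----*
*--*-*
-**-**
--*-*-
*--*--
gen 12: *-*--*
***--*
-*--**
--*-*-
*--*--
gen 13: *-*--*
***--*
-*--**
*-*-*-
-*-*--
gen 14: *-**-*
**-***
-*-***
*-*-*-
-*-*--
gen 15: *-**-*
**-***
**-***
-**-*-
**-*--
gen 16: *-**-*
**--**
***--*
-****-
**-*--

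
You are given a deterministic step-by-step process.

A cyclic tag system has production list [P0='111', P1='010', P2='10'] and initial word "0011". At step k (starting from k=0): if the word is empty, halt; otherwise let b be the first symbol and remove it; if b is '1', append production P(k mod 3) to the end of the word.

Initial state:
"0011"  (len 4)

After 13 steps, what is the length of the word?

13

0) "0011"  (len 4)
1) "011"  (len 3)
2) "11"  (len 2)
3) "110"  (len 3)
4) "10111"  (len 5)
5) "0111010"  (len 7)
6) "111010"  (len 6)
7) "11010111"  (len 8)
8) "1010111010"  (len 10)
9) "01011101010"  (len 11)
10) "1011101010"  (len 10)
11) "011101010010"  (len 12)
12) "11101010010"  (len 11)
13) "1101010010111"  (len 13)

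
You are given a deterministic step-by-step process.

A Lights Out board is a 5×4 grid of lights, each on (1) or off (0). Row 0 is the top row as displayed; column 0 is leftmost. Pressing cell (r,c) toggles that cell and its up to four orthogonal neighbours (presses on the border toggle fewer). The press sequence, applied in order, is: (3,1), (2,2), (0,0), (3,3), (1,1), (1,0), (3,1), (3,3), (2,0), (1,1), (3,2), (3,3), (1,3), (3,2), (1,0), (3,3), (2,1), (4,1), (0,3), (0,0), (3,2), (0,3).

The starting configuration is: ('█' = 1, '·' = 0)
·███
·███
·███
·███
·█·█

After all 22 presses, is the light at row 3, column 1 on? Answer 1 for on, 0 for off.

step 0: ·███
·███
·███
·███
·█·█
step 1: ·███
·███
··██
█··█
···█
step 2: ·███
·█·█
·█··
█·██
···█
step 3: █·██
██·█
·█··
█·██
···█
step 4: █·██
██·█
·█·█
█···
····
step 5: ████
··██
···█
█···
····
step 6: ·███
████
█··█
█···
····
step 7: ·███
████
██·█
·██·
·█··
step 8: ·███
████
██··
·█·█
·█·█
step 9: ·███
·███
····
██·█
·█·█
step 10: ··██
█··█
·█··
██·█
·█·█
step 11: ··██
█··█
·██·
█·█·
·███
step 12: ··██
█··█
·███
█··█
·██·
step 13: ··█·
█·█·
·██·
█··█
·██·
step 14: ··█·
█·█·
·█··
███·
·█··
step 15: █·█·
·██·
██··
███·
·█··
step 16: █·█·
·██·
██·█
██·█
·█·█
step 17: █·█·
··█·
··██
█··█
·█·█
step 18: █·█·
··█·
··██
██·█
█·██
step 19: █··█
··██
··██
██·█
█·██
step 20: ·█·█
█·██
··██
██·█
█·██
step 21: ·█·█
█·██
···█
█·█·
█··█
step 22: ·██·
█·█·
···█
█·█·
█··█

0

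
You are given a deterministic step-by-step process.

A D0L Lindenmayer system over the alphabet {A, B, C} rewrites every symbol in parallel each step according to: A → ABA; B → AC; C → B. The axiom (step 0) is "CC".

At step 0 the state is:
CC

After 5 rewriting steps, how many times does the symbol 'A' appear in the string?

28

[0] CC
[1] BB
[2] ACAC
[3] ABABABAB
[4] ABAACABAACABAACABAAC
[5] ABAACABAABABABAACABAABABABAACABAABABABAACABAABAB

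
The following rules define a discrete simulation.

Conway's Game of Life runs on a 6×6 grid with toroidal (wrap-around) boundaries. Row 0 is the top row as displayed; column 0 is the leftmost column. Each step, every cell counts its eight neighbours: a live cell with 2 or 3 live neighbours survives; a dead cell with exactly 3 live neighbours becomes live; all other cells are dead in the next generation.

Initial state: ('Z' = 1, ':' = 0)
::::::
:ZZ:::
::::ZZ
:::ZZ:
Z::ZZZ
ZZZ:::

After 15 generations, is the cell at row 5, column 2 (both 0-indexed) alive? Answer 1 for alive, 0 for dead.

step 0: ::::::
:ZZ:::
::::ZZ
:::ZZ:
Z::ZZZ
ZZZ:::
step 1: Z:::::
::::::
::Z:ZZ
Z:::::
Z:::::
ZZZZZ:
step 2: Z:ZZ:Z
:::::Z
:::::Z
ZZ::::
Z:ZZ::
Z:ZZ::
step 3: Z:ZZ:Z
:::::Z
:::::Z
ZZZ::Z
Z::Z:Z
Z:::::
step 4: ZZ::ZZ
:::::Z
:Z::ZZ
:ZZ:::
::Z:Z:
::ZZ::
step 5: ZZZZZZ
:Z::::
:ZZ:ZZ
ZZZ:ZZ
::::::
Z:Z:::
step 6: :::ZZZ
::::::
::::Z:
::Z:Z:
::ZZ::
Z:Z:Z:
step 7: :::ZZZ
:::Z:Z
:::Z::
::Z:Z:
::Z:ZZ
:ZZ:::
step 8: Z::Z:Z
::ZZ:Z
::ZZ::
::Z:ZZ
::Z:ZZ
ZZZ:::
step 9: :::Z:Z
ZZ:::Z
:Z:::Z
:ZZ::Z
::Z:Z:
::Z:::
step 10: :ZZ:ZZ
:ZZ::Z
::::ZZ
:ZZZZZ
::Z:::
::Z:Z:
step 11: ::::ZZ
:ZZ:::
::::::
ZZZ::Z
:::::Z
::Z:ZZ
step 12: ZZZ:ZZ
::::::
::::::
ZZ:::Z
::ZZ::
Z::Z::
step 13: ZZZZZZ
ZZ:::Z
Z:::::
ZZZ:::
::ZZZZ
Z:::::
step 14: ::ZZZ:
:::Z::
::Z:::
Z:Z:Z:
::ZZZZ
::::::
step 15: ::ZZZ:
::::Z:
:ZZ:::
::Z:Z:
:ZZ:ZZ
:::::Z

0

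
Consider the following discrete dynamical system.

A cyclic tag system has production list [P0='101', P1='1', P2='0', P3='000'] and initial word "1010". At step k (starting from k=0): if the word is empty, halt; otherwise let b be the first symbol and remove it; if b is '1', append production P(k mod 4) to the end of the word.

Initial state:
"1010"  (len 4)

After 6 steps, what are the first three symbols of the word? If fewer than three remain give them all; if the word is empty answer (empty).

0) "1010"  (len 4)
1) "010101"  (len 6)
2) "10101"  (len 5)
3) "01010"  (len 5)
4) "1010"  (len 4)
5) "010101"  (len 6)
6) "10101"  (len 5)

101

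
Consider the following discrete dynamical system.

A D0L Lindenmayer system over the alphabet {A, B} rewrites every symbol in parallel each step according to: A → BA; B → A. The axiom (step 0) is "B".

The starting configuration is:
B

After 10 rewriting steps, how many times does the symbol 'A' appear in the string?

55

t=0: B
t=1: A
t=2: BA
t=3: ABA
t=4: BAABA
t=5: ABABAABA
t=6: BAABAABABAABA
t=7: ABABAABABAABAABABAABA
t=8: BAABAABABAABAABABAABABAABAABABAABA
t=9: ABABAABABAABAABABAABABAABAABABAABAABABAABABAABAABABAABA
t=10: BAABAABABAABAABABAABABAABAABABAABAABABAABABAABAABABAABABAABAABABAABAABABAABABAABAABABAABA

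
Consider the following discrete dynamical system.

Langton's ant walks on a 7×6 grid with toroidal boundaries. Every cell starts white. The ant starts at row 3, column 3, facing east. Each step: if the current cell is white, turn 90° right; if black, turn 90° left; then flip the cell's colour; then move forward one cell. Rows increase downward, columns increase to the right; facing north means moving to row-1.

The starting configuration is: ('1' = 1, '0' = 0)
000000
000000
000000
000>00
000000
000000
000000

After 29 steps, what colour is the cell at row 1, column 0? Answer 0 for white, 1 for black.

1

0) 000000
000000
000000
000>00
000000
000000
000000
1) 000000
000000
000000
000100
000v00
000000
000000
2) 000000
000000
000000
000100
00<100
000000
000000
3) 000000
000000
000000
00^100
001100
000000
000000
4) 000000
000000
000000
001>00
001100
000000
000000
5) 000000
000000
000^00
001000
001100
000000
000000
6) 000000
000000
0001>0
001000
001100
000000
000000
7) 000000
000000
000110
0010v0
001100
000000
000000
8) 000000
000000
000110
001<10
001100
000000
000000
9) 000000
000000
000^10
001110
001100
000000
000000
10) 000000
000000
00<010
001110
001100
000000
000000
11) 000000
00^000
001010
001110
001100
000000
000000
12) 000000
001>00
001010
001110
001100
000000
000000
13) 000000
001100
001v10
001110
001100
000000
000000
14) 000000
001100
00<110
001110
001100
000000
000000
15) 000000
001100
000110
00v110
001100
000000
000000
16) 000000
001100
000110
000>10
001100
000000
000000
17) 000000
001100
000^10
000010
001100
000000
000000
18) 000000
001100
00<010
000010
001100
000000
000000
19) 000000
00^100
001010
000010
001100
000000
000000
20) 000000
0<0100
001010
000010
001100
000000
000000
21) 0^0000
010100
001010
000010
001100
000000
000000
22) 01>000
010100
001010
000010
001100
000000
000000
23) 011000
01v100
001010
000010
001100
000000
000000
24) 011000
0<1100
001010
000010
001100
000000
000000
25) 011000
001100
0v1010
000010
001100
000000
000000
26) 011000
001100
<11010
000010
001100
000000
000000
27) 011000
^01100
111010
000010
001100
000000
000000
28) 011000
1>1100
111010
000010
001100
000000
000000
29) 011000
111100
1v1010
000010
001100
000000
000000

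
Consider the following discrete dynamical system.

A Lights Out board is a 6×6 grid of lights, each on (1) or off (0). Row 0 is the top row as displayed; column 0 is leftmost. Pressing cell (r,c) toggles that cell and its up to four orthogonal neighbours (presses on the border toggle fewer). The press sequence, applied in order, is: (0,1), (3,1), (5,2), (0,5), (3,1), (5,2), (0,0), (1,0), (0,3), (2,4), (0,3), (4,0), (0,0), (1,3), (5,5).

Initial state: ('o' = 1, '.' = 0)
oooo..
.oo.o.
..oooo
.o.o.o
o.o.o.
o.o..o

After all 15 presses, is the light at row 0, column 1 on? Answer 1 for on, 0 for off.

0

k=0  oooo..
.oo.o.
..oooo
.o.o.o
o.o.o.
o.o..o
k=1  ...o..
..o.o.
..oooo
.o.o.o
o.o.o.
o.o..o
k=2  ...o..
..o.o.
.ooooo
o.oo.o
ooo.o.
o.o..o
k=3  ...o..
..o.o.
.ooooo
o.oo.o
oo..o.
oo.o.o
k=4  ...ooo
..o.oo
.ooooo
o.oo.o
oo..o.
oo.o.o
k=5  ...ooo
..o.oo
..oooo
.o.o.o
o...o.
oo.o.o
k=6  ...ooo
..o.oo
..oooo
.o.o.o
o.o.o.
o.o..o
k=7  oo.ooo
o.o.oo
..oooo
.o.o.o
o.o.o.
o.o..o
k=8  .o.ooo
.oo.oo
o.oooo
.o.o.o
o.o.o.
o.o..o
k=9  .oo..o
.ooooo
o.oooo
.o.o.o
o.o.o.
o.o..o
k=10  .oo..o
.ooo.o
o.o...
.o.ooo
o.o.o.
o.o..o
k=11  .o.ooo
.oo..o
o.o...
.o.ooo
o.o.o.
o.o..o
k=12  .o.ooo
.oo..o
o.o...
oo.ooo
.oo.o.
..o..o
k=13  o..ooo
ooo..o
o.o...
oo.ooo
.oo.o.
..o..o
k=14  o...oo
oo.ooo
o.oo..
oo.ooo
.oo.o.
..o..o
k=15  o...oo
oo.ooo
o.oo..
oo.ooo
.oo.oo
..o.o.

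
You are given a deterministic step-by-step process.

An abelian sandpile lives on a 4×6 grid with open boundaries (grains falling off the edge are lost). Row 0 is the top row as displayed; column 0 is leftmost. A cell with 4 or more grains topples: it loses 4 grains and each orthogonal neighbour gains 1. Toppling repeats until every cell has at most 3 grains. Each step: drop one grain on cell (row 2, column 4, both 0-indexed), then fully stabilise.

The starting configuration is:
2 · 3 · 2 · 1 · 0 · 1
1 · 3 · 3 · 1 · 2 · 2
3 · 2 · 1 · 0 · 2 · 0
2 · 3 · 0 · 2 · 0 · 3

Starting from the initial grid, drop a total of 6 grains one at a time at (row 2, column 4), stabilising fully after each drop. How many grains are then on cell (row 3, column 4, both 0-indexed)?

0) 2 · 3 · 2 · 1 · 0 · 1
1 · 3 · 3 · 1 · 2 · 2
3 · 2 · 1 · 0 · 2 · 0
2 · 3 · 0 · 2 · 0 · 3
1) 2 · 3 · 2 · 1 · 0 · 1
1 · 3 · 3 · 1 · 2 · 2
3 · 2 · 1 · 0 · 3 · 0
2 · 3 · 0 · 2 · 0 · 3
2) 2 · 3 · 2 · 1 · 0 · 1
1 · 3 · 3 · 1 · 3 · 2
3 · 2 · 1 · 1 · 0 · 1
2 · 3 · 0 · 2 · 1 · 3
3) 2 · 3 · 2 · 1 · 0 · 1
1 · 3 · 3 · 1 · 3 · 2
3 · 2 · 1 · 1 · 1 · 1
2 · 3 · 0 · 2 · 1 · 3
4) 2 · 3 · 2 · 1 · 0 · 1
1 · 3 · 3 · 1 · 3 · 2
3 · 2 · 1 · 1 · 2 · 1
2 · 3 · 0 · 2 · 1 · 3
5) 2 · 3 · 2 · 1 · 0 · 1
1 · 3 · 3 · 1 · 3 · 2
3 · 2 · 1 · 1 · 3 · 1
2 · 3 · 0 · 2 · 1 · 3
6) 2 · 3 · 2 · 1 · 1 · 1
1 · 3 · 3 · 2 · 0 · 3
3 · 2 · 1 · 2 · 1 · 2
2 · 3 · 0 · 2 · 2 · 3

2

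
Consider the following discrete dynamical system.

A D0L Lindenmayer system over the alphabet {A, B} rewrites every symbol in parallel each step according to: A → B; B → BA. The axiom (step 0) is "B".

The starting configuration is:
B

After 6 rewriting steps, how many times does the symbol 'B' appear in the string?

13

step 0: B
step 1: BA
step 2: BAB
step 3: BABBA
step 4: BABBABAB
step 5: BABBABABBABBA
step 6: BABBABABBABBABABBABAB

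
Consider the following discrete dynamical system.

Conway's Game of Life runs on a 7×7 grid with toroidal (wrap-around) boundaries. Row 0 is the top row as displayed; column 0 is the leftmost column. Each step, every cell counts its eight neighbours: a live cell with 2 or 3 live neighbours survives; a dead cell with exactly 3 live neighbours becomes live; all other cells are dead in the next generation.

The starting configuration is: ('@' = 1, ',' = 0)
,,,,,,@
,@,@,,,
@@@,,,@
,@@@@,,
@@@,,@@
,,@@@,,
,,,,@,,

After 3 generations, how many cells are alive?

14

k=0  ,,,,,,@
,@,@,,,
@@@,,,@
,@@@@,,
@@@,,@@
,,@@@,,
,,,,@,,
k=1  ,,,,,,,
,@,,,,@
,,,,@,,
,,,,@,,
@,,,,@@
@,@,@,@
,,,,@@,
k=2  ,,,,,@,
,,,,,,,
,,,,,@,
,,,,@,@
@@,@@,,
@@,@@,,
,,,@@@@
k=3  ,,,,,@@
,,,,,,,
,,,,,@,
@,,@@,@
,@,,,,@
,@,,,,,
@,@@,,@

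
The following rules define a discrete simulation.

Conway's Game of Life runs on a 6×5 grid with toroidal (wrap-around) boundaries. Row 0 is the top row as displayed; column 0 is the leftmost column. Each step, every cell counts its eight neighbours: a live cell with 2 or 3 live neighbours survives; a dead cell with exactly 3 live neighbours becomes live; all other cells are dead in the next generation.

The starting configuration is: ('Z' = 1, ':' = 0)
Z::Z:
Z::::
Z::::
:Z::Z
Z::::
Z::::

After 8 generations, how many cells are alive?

6

0) Z::Z:
Z::::
Z::::
:Z::Z
Z::::
Z::::
1) ZZ:::
ZZ:::
ZZ::Z
:Z::Z
ZZ::Z
ZZ:::
2) ::Z:Z
::Z::
::Z:Z
::ZZ:
::Z:Z
::Z::
3) :ZZ::
:ZZ::
:ZZ::
:ZZ:Z
:ZZ::
:ZZ::
4) Z::Z:
Z::Z:
:::::
:::::
:::::
Z::Z:
5) ZZZZ:
:::::
:::::
:::::
:::::
:::::
6) :ZZ::
:ZZ::
:::::
:::::
:::::
:ZZ::
7) Z::Z:
:ZZ::
:::::
:::::
:::::
:ZZ::
8) Z::Z:
:ZZ::
:::::
:::::
:::::
:ZZ::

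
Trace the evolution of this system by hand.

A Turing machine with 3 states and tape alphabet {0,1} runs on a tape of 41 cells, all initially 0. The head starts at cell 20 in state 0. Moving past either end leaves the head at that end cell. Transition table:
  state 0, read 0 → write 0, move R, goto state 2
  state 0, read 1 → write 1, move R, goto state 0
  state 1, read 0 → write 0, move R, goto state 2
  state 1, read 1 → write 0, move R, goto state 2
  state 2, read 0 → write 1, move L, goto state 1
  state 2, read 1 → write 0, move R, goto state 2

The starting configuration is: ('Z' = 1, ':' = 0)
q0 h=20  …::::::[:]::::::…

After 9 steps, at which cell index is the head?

[0] q0 h=20  …::::::[:]::::::…
[1] q2 h=21  …::::::[:]::::::…
[2] q1 h=20  …::::::[:]Z:::::…
[3] q2 h=21  …::::::[Z]::::::…
[4] q2 h=22  …::::::[:]::::::…
[5] q1 h=21  …::::::[:]Z:::::…
[6] q2 h=22  …::::::[Z]::::::…
[7] q2 h=23  …::::::[:]::::::…
[8] q1 h=22  …::::::[:]Z:::::…
[9] q2 h=23  …::::::[Z]::::::…

23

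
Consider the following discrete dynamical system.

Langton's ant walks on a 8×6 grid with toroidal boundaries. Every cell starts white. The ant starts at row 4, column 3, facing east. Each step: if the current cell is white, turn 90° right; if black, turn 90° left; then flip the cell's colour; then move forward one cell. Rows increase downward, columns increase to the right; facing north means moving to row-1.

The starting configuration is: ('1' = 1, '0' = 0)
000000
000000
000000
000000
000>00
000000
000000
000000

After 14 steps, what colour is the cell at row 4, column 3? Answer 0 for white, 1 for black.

1

gen 0: 000000
000000
000000
000000
000>00
000000
000000
000000
gen 1: 000000
000000
000000
000000
000100
000v00
000000
000000
gen 2: 000000
000000
000000
000000
000100
00<100
000000
000000
gen 3: 000000
000000
000000
000000
00^100
001100
000000
000000
gen 4: 000000
000000
000000
000000
001>00
001100
000000
000000
gen 5: 000000
000000
000000
000^00
001000
001100
000000
000000
gen 6: 000000
000000
000000
0001>0
001000
001100
000000
000000
gen 7: 000000
000000
000000
000110
0010v0
001100
000000
000000
gen 8: 000000
000000
000000
000110
001<10
001100
000000
000000
gen 9: 000000
000000
000000
000^10
001110
001100
000000
000000
gen 10: 000000
000000
000000
00<010
001110
001100
000000
000000
gen 11: 000000
000000
00^000
001010
001110
001100
000000
000000
gen 12: 000000
000000
001>00
001010
001110
001100
000000
000000
gen 13: 000000
000000
001100
001v10
001110
001100
000000
000000
gen 14: 000000
000000
001100
00<110
001110
001100
000000
000000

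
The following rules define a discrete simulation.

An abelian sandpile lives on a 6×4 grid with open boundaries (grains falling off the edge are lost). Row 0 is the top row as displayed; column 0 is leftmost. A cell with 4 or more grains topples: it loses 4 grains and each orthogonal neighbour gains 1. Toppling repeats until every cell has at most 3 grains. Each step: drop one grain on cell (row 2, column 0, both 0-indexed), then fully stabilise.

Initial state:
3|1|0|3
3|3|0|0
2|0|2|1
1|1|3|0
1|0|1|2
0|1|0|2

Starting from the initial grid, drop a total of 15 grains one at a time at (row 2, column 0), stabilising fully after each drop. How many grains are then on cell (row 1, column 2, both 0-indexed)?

1

0) 3|1|0|3
3|3|0|0
2|0|2|1
1|1|3|0
1|0|1|2
0|1|0|2
1) 3|1|0|3
3|3|0|0
3|0|2|1
1|1|3|0
1|0|1|2
0|1|0|2
2) 0|3|0|3
2|0|1|0
1|2|2|1
2|1|3|0
1|0|1|2
0|1|0|2
3) 0|3|0|3
2|0|1|0
2|2|2|1
2|1|3|0
1|0|1|2
0|1|0|2
4) 0|3|0|3
2|0|1|0
3|2|2|1
2|1|3|0
1|0|1|2
0|1|0|2
5) 0|3|0|3
3|0|1|0
0|3|2|1
3|1|3|0
1|0|1|2
0|1|0|2
6) 0|3|0|3
3|0|1|0
1|3|2|1
3|1|3|0
1|0|1|2
0|1|0|2
7) 0|3|0|3
3|0|1|0
2|3|2|1
3|1|3|0
1|0|1|2
0|1|0|2
8) 0|3|0|3
3|0|1|0
3|3|2|1
3|1|3|0
1|0|1|2
0|1|0|2
9) 1|3|0|3
0|2|1|0
3|0|3|1
0|3|3|0
2|0|1|2
0|1|0|2
10) 1|3|0|3
1|2|1|0
0|1|3|1
1|3|3|0
2|0|1|2
0|1|0|2
11) 1|3|0|3
1|2|1|0
1|1|3|1
1|3|3|0
2|0|1|2
0|1|0|2
12) 1|3|0|3
1|2|1|0
2|1|3|1
1|3|3|0
2|0|1|2
0|1|0|2
13) 1|3|0|3
1|2|1|0
3|1|3|1
1|3|3|0
2|0|1|2
0|1|0|2
14) 1|3|0|3
2|2|1|0
0|2|3|1
2|3|3|0
2|0|1|2
0|1|0|2
15) 1|3|0|3
2|2|1|0
1|2|3|1
2|3|3|0
2|0|1|2
0|1|0|2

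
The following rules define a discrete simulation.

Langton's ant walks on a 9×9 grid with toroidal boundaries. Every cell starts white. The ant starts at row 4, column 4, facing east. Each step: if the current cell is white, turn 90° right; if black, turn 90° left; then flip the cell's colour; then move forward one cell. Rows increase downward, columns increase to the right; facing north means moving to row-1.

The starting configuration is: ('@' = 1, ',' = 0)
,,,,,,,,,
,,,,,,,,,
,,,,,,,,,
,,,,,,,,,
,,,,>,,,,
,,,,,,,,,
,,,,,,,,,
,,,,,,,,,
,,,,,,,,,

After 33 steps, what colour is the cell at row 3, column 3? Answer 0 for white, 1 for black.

0

gen 0: ,,,,,,,,,
,,,,,,,,,
,,,,,,,,,
,,,,,,,,,
,,,,>,,,,
,,,,,,,,,
,,,,,,,,,
,,,,,,,,,
,,,,,,,,,
gen 1: ,,,,,,,,,
,,,,,,,,,
,,,,,,,,,
,,,,,,,,,
,,,,@,,,,
,,,,v,,,,
,,,,,,,,,
,,,,,,,,,
,,,,,,,,,
gen 2: ,,,,,,,,,
,,,,,,,,,
,,,,,,,,,
,,,,,,,,,
,,,,@,,,,
,,,<@,,,,
,,,,,,,,,
,,,,,,,,,
,,,,,,,,,
gen 3: ,,,,,,,,,
,,,,,,,,,
,,,,,,,,,
,,,,,,,,,
,,,^@,,,,
,,,@@,,,,
,,,,,,,,,
,,,,,,,,,
,,,,,,,,,
gen 4: ,,,,,,,,,
,,,,,,,,,
,,,,,,,,,
,,,,,,,,,
,,,@>,,,,
,,,@@,,,,
,,,,,,,,,
,,,,,,,,,
,,,,,,,,,
gen 5: ,,,,,,,,,
,,,,,,,,,
,,,,,,,,,
,,,,^,,,,
,,,@,,,,,
,,,@@,,,,
,,,,,,,,,
,,,,,,,,,
,,,,,,,,,
gen 6: ,,,,,,,,,
,,,,,,,,,
,,,,,,,,,
,,,,@>,,,
,,,@,,,,,
,,,@@,,,,
,,,,,,,,,
,,,,,,,,,
,,,,,,,,,
gen 7: ,,,,,,,,,
,,,,,,,,,
,,,,,,,,,
,,,,@@,,,
,,,@,v,,,
,,,@@,,,,
,,,,,,,,,
,,,,,,,,,
,,,,,,,,,
gen 8: ,,,,,,,,,
,,,,,,,,,
,,,,,,,,,
,,,,@@,,,
,,,@<@,,,
,,,@@,,,,
,,,,,,,,,
,,,,,,,,,
,,,,,,,,,
gen 9: ,,,,,,,,,
,,,,,,,,,
,,,,,,,,,
,,,,^@,,,
,,,@@@,,,
,,,@@,,,,
,,,,,,,,,
,,,,,,,,,
,,,,,,,,,
gen 10: ,,,,,,,,,
,,,,,,,,,
,,,,,,,,,
,,,<,@,,,
,,,@@@,,,
,,,@@,,,,
,,,,,,,,,
,,,,,,,,,
,,,,,,,,,
gen 11: ,,,,,,,,,
,,,,,,,,,
,,,^,,,,,
,,,@,@,,,
,,,@@@,,,
,,,@@,,,,
,,,,,,,,,
,,,,,,,,,
,,,,,,,,,
gen 12: ,,,,,,,,,
,,,,,,,,,
,,,@>,,,,
,,,@,@,,,
,,,@@@,,,
,,,@@,,,,
,,,,,,,,,
,,,,,,,,,
,,,,,,,,,
gen 13: ,,,,,,,,,
,,,,,,,,,
,,,@@,,,,
,,,@v@,,,
,,,@@@,,,
,,,@@,,,,
,,,,,,,,,
,,,,,,,,,
,,,,,,,,,
gen 14: ,,,,,,,,,
,,,,,,,,,
,,,@@,,,,
,,,<@@,,,
,,,@@@,,,
,,,@@,,,,
,,,,,,,,,
,,,,,,,,,
,,,,,,,,,
gen 15: ,,,,,,,,,
,,,,,,,,,
,,,@@,,,,
,,,,@@,,,
,,,v@@,,,
,,,@@,,,,
,,,,,,,,,
,,,,,,,,,
,,,,,,,,,
gen 16: ,,,,,,,,,
,,,,,,,,,
,,,@@,,,,
,,,,@@,,,
,,,,>@,,,
,,,@@,,,,
,,,,,,,,,
,,,,,,,,,
,,,,,,,,,
gen 17: ,,,,,,,,,
,,,,,,,,,
,,,@@,,,,
,,,,^@,,,
,,,,,@,,,
,,,@@,,,,
,,,,,,,,,
,,,,,,,,,
,,,,,,,,,
gen 18: ,,,,,,,,,
,,,,,,,,,
,,,@@,,,,
,,,<,@,,,
,,,,,@,,,
,,,@@,,,,
,,,,,,,,,
,,,,,,,,,
,,,,,,,,,
gen 19: ,,,,,,,,,
,,,,,,,,,
,,,^@,,,,
,,,@,@,,,
,,,,,@,,,
,,,@@,,,,
,,,,,,,,,
,,,,,,,,,
,,,,,,,,,
gen 20: ,,,,,,,,,
,,,,,,,,,
,,<,@,,,,
,,,@,@,,,
,,,,,@,,,
,,,@@,,,,
,,,,,,,,,
,,,,,,,,,
,,,,,,,,,
gen 21: ,,,,,,,,,
,,^,,,,,,
,,@,@,,,,
,,,@,@,,,
,,,,,@,,,
,,,@@,,,,
,,,,,,,,,
,,,,,,,,,
,,,,,,,,,
gen 22: ,,,,,,,,,
,,@>,,,,,
,,@,@,,,,
,,,@,@,,,
,,,,,@,,,
,,,@@,,,,
,,,,,,,,,
,,,,,,,,,
,,,,,,,,,
gen 23: ,,,,,,,,,
,,@@,,,,,
,,@v@,,,,
,,,@,@,,,
,,,,,@,,,
,,,@@,,,,
,,,,,,,,,
,,,,,,,,,
,,,,,,,,,
gen 24: ,,,,,,,,,
,,@@,,,,,
,,<@@,,,,
,,,@,@,,,
,,,,,@,,,
,,,@@,,,,
,,,,,,,,,
,,,,,,,,,
,,,,,,,,,
gen 25: ,,,,,,,,,
,,@@,,,,,
,,,@@,,,,
,,v@,@,,,
,,,,,@,,,
,,,@@,,,,
,,,,,,,,,
,,,,,,,,,
,,,,,,,,,
gen 26: ,,,,,,,,,
,,@@,,,,,
,,,@@,,,,
,<@@,@,,,
,,,,,@,,,
,,,@@,,,,
,,,,,,,,,
,,,,,,,,,
,,,,,,,,,
gen 27: ,,,,,,,,,
,,@@,,,,,
,^,@@,,,,
,@@@,@,,,
,,,,,@,,,
,,,@@,,,,
,,,,,,,,,
,,,,,,,,,
,,,,,,,,,
gen 28: ,,,,,,,,,
,,@@,,,,,
,@>@@,,,,
,@@@,@,,,
,,,,,@,,,
,,,@@,,,,
,,,,,,,,,
,,,,,,,,,
,,,,,,,,,
gen 29: ,,,,,,,,,
,,@@,,,,,
,@@@@,,,,
,@v@,@,,,
,,,,,@,,,
,,,@@,,,,
,,,,,,,,,
,,,,,,,,,
,,,,,,,,,
gen 30: ,,,,,,,,,
,,@@,,,,,
,@@@@,,,,
,@,>,@,,,
,,,,,@,,,
,,,@@,,,,
,,,,,,,,,
,,,,,,,,,
,,,,,,,,,
gen 31: ,,,,,,,,,
,,@@,,,,,
,@@^@,,,,
,@,,,@,,,
,,,,,@,,,
,,,@@,,,,
,,,,,,,,,
,,,,,,,,,
,,,,,,,,,
gen 32: ,,,,,,,,,
,,@@,,,,,
,@<,@,,,,
,@,,,@,,,
,,,,,@,,,
,,,@@,,,,
,,,,,,,,,
,,,,,,,,,
,,,,,,,,,
gen 33: ,,,,,,,,,
,,@@,,,,,
,@,,@,,,,
,@v,,@,,,
,,,,,@,,,
,,,@@,,,,
,,,,,,,,,
,,,,,,,,,
,,,,,,,,,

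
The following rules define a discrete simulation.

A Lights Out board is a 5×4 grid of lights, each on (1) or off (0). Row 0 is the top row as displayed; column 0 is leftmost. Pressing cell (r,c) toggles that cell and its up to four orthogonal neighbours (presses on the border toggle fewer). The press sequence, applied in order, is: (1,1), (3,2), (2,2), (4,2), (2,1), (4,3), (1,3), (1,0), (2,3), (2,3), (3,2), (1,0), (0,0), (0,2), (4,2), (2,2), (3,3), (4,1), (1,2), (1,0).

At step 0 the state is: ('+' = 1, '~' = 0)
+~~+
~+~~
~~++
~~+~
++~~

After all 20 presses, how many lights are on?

7

step 0: +~~+
~+~~
~~++
~~+~
++~~
step 1: ++~+
+~+~
~+++
~~+~
++~~
step 2: ++~+
+~+~
~+~+
~+~+
+++~
step 3: ++~+
+~~~
~~+~
~+++
+++~
step 4: ++~+
+~~~
~~+~
~+~+
+~~+
step 5: ++~+
++~~
++~~
~~~+
+~~+
step 6: ++~+
++~~
++~~
~~~~
+~+~
step 7: ++~~
++++
++~+
~~~~
+~+~
step 8: ~+~~
~~++
~+~+
~~~~
+~+~
step 9: ~+~~
~~+~
~++~
~~~+
+~+~
step 10: ~+~~
~~++
~+~+
~~~~
+~+~
step 11: ~+~~
~~++
~+++
~+++
+~~~
step 12: ++~~
++++
++++
~+++
+~~~
step 13: ~~~~
~+++
++++
~+++
+~~~
step 14: ~+++
~+~+
++++
~+++
+~~~
step 15: ~+++
~+~+
++++
~+~+
++++
step 16: ~+++
~+++
+~~~
~+++
++++
step 17: ~+++
~+++
+~~+
~+~~
+++~
step 18: ~+++
~+++
+~~+
~~~~
~~~~
step 19: ~+~+
~~~~
+~++
~~~~
~~~~
step 20: ++~+
++~~
~~++
~~~~
~~~~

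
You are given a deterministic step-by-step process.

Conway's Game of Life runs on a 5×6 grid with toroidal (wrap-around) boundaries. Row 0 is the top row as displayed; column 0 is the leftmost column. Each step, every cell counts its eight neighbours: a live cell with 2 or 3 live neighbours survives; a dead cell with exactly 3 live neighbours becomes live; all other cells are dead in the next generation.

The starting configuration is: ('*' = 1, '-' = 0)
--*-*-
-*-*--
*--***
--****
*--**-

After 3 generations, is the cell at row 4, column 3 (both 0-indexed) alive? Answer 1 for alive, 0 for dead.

[0] --*-*-
-*-*--
*--***
--****
*--**-
[1] -**-**
**----
**----
-**---
-*----
[2] --*--*
------
------
--*---
---*--
[3] ------
------
------
------
--**--

1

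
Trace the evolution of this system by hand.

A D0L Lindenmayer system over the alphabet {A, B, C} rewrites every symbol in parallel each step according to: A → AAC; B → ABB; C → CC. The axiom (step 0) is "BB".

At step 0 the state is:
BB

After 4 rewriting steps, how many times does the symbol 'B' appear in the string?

32

0) BB
1) ABBABB
2) AACABBABBAACABBABB
3) AACAACCCAACABBABBAACABBABBAACAACCCAACABBABBAACABBABB
4) AACAACCCAACAACCCCCCCAACAACCCAACABBABBAACABBABBAACAACCCAACA…CCCCCCAACAACCCAACABBABBAACABBABBAACAACCCAACABBABBAACABBABB  (len 144)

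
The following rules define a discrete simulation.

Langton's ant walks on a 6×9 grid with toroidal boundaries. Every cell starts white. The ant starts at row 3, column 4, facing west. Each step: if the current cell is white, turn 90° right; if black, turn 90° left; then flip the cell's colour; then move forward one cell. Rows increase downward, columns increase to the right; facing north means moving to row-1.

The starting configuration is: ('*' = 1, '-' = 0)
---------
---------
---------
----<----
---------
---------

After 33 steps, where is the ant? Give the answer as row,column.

4,6

step 0: ---------
---------
---------
----<----
---------
---------
step 1: ---------
---------
----^----
----*----
---------
---------
step 2: ---------
---------
----*>---
----*----
---------
---------
step 3: ---------
---------
----**---
----*v---
---------
---------
step 4: ---------
---------
----**---
----<*---
---------
---------
step 5: ---------
---------
----**---
-----*---
----v----
---------
step 6: ---------
---------
----**---
-----*---
---<*----
---------
step 7: ---------
---------
----**---
---^-*---
---**----
---------
step 8: ---------
---------
----**---
---*>*---
---**----
---------
step 9: ---------
---------
----**---
---***---
---*v----
---------
step 10: ---------
---------
----**---
---***---
---*->---
---------
step 11: ---------
---------
----**---
---***---
---*-*---
-----v---
step 12: ---------
---------
----**---
---***---
---*-*---
----<*---
step 13: ---------
---------
----**---
---***---
---*^*---
----**---
step 14: ---------
---------
----**---
---***---
---**>---
----**---
step 15: ---------
---------
----**---
---**^---
---**----
----**---
step 16: ---------
---------
----**---
---*<----
---**----
----**---
step 17: ---------
---------
----**---
---*-----
---*v----
----**---
step 18: ---------
---------
----**---
---*-----
---*->---
----**---
step 19: ---------
---------
----**---
---*-----
---*-*---
----*v---
step 20: ---------
---------
----**---
---*-----
---*-*---
----*->--
step 21: ------v--
---------
----**---
---*-----
---*-*---
----*-*--
step 22: -----<*--
---------
----**---
---*-----
---*-*---
----*-*--
step 23: -----**--
---------
----**---
---*-----
---*-*---
----*^*--
step 24: -----**--
---------
----**---
---*-----
---*-*---
----**>--
step 25: -----**--
---------
----**---
---*-----
---*-*^--
----**---
step 26: -----**--
---------
----**---
---*-----
---*-**>-
----**---
step 27: -----**--
---------
----**---
---*-----
---*-***-
----**-v-
step 28: -----**--
---------
----**---
---*-----
---*-***-
----**<*-
step 29: -----**--
---------
----**---
---*-----
---*-*^*-
----****-
step 30: -----**--
---------
----**---
---*-----
---*-<-*-
----****-
step 31: -----**--
---------
----**---
---*-----
---*---*-
----*v**-
step 32: -----**--
---------
----**---
---*-----
---*---*-
----*->*-
step 33: -----**--
---------
----**---
---*-----
---*--^*-
----*--*-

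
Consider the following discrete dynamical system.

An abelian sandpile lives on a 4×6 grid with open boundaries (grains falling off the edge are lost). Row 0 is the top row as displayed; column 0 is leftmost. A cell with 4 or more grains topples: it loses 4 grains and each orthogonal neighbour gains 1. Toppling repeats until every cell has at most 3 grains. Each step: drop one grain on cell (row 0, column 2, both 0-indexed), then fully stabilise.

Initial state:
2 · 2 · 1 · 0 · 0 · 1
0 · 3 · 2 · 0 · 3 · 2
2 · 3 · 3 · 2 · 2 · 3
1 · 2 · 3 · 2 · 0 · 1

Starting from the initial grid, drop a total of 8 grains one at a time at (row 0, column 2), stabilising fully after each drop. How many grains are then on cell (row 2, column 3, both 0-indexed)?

[0] 2 · 2 · 1 · 0 · 0 · 1
0 · 3 · 2 · 0 · 3 · 2
2 · 3 · 3 · 2 · 2 · 3
1 · 2 · 3 · 2 · 0 · 1
[1] 2 · 2 · 2 · 0 · 0 · 1
0 · 3 · 2 · 0 · 3 · 2
2 · 3 · 3 · 2 · 2 · 3
1 · 2 · 3 · 2 · 0 · 1
[2] 2 · 2 · 3 · 0 · 0 · 1
0 · 3 · 2 · 0 · 3 · 2
2 · 3 · 3 · 2 · 2 · 3
1 · 2 · 3 · 2 · 0 · 1
[3] 2 · 3 · 0 · 1 · 0 · 1
0 · 3 · 3 · 0 · 3 · 2
2 · 3 · 3 · 2 · 2 · 3
1 · 2 · 3 · 2 · 0 · 1
[4] 2 · 3 · 1 · 1 · 0 · 1
0 · 3 · 3 · 0 · 3 · 2
2 · 3 · 3 · 2 · 2 · 3
1 · 2 · 3 · 2 · 0 · 1
[5] 2 · 3 · 2 · 1 · 0 · 1
0 · 3 · 3 · 0 · 3 · 2
2 · 3 · 3 · 2 · 2 · 3
1 · 2 · 3 · 2 · 0 · 1
[6] 2 · 3 · 3 · 1 · 0 · 1
0 · 3 · 3 · 0 · 3 · 2
2 · 3 · 3 · 2 · 2 · 3
1 · 2 · 3 · 2 · 0 · 1
[7] 3 · 1 · 2 · 2 · 0 · 1
1 · 2 · 2 · 1 · 3 · 2
3 · 2 · 2 · 3 · 2 · 3
2 · 0 · 1 · 3 · 0 · 1
[8] 3 · 1 · 3 · 2 · 0 · 1
1 · 2 · 2 · 1 · 3 · 2
3 · 2 · 2 · 3 · 2 · 3
2 · 0 · 1 · 3 · 0 · 1

3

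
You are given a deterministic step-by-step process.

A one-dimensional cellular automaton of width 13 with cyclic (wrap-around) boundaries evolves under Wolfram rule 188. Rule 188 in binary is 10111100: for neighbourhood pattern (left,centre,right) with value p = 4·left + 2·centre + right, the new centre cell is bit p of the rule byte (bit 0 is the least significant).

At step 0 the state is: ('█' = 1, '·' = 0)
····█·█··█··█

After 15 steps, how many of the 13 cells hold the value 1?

step 0: ····█·█··█··█
step 1: █···████·██·█
step 2: ·█··███·██·██
step 3: ███·██·██·██·
step 4: ██·██·██·██·█
step 5: █·██·██·██·██
step 6: ·██·██·██·███
step 7: ██·██·██·███·
step 8: █·██·██·███·█
step 9: ·██·██·███·██
step 10: ██·██·███·██·
step 11: █·██·███·██·█
step 12: ·██·███·██·██
step 13: ██·███·██·██·
step 14: █·███·██·██·█
step 15: ·███·██·██·██

9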